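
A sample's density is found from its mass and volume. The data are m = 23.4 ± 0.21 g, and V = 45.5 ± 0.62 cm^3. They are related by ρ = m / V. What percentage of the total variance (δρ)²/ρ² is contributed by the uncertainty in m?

(δρ/ρ)² = (1·δm/m)² + (-1·δV/V)²
  m term: (1×0.00897)² = 8.05e-05
  V term: (-1×0.0136)² = 0.000186
Total = 0.000266. Share from m = 8.05e-05/0.000266 = 0.303.

30.3%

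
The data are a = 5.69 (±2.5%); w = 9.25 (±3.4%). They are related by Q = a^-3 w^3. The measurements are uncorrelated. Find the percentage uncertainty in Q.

Each factor contributes (exponent × relative error)² to (δQ/Q)²:
  (-3·δa/a)² = (-3×0.0250)² = 0.00563;  (3·δw/w)² = (3×0.0340)² = 0.0104
δQ/Q = √(0.0160) = 0.127

12.7%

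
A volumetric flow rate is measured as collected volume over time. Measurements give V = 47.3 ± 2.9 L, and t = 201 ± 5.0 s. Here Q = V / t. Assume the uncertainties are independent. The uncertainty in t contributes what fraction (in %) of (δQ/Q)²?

14.1%

(δQ/Q)² = (1·δV/V)² + (-1·δt/t)²
  V term: (1×0.0613)² = 0.00376
  t term: (-1×0.0249)² = 0.000619
Total = 0.00438. Share from t = 0.000619/0.00438 = 0.141.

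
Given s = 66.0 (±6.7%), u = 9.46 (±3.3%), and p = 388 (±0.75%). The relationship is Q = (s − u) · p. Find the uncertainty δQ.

Let w = s − u = 56.5. δw = √(δs² + δu²) = √(19.6 + 0.0975) = 4.43, so δw/w = 0.0784.
Q is then a monomial in w, p:
δQ/Q = √((δw/w)² + (1·δp/p)²) = √(0.00615 + 5.62e-05) = 0.0788
Q = 21900, so δQ = 0.0788 × 21900 = 1730.

1730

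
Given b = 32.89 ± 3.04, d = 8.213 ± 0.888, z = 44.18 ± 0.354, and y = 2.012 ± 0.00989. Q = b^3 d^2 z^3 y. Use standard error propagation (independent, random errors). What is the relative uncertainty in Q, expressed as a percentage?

Products/powers → add relative errors in quadrature, weighted by exponent:
  (3·δb/b)² = (3×0.0924)² = 0.0769;  (2·δd/d)² = (2×0.108)² = 0.0468;  (3·δz/z)² = (3×0.00801)² = 0.000578;  (1·δy/y)² = (1×0.00492)² = 2.42e-05
δQ/Q = √(0.124) = 0.352

35.2%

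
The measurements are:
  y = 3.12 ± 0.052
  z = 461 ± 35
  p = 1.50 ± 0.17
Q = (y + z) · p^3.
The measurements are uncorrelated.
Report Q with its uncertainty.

1570 ± 546

Let u = y + z = 464. δu = √(δy² + δz²) = √(0.00270 + 1220) = 35.0, so δu/u = 0.0754.
Q is then a monomial in u, p:
δQ/Q = √((δu/u)² + (3·δp/p)²) = √(0.00569 + 0.116) = 0.348
Q = 1570, so δQ = 0.348 × 1570 = 546.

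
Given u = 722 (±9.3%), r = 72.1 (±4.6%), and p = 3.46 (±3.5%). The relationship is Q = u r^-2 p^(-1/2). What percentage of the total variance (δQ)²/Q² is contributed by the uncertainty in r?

48.6%

(δQ/Q)² = (1·δu/u)² + (-2·δr/r)² + (−½·δp/p)²
  u term: (1×0.0930)² = 0.00865
  r term: (-2×0.0460)² = 0.00846
  p term: (-0.5×0.0350)² = 0.000306
Total = 0.0174. Share from r = 0.00846/0.0174 = 0.486.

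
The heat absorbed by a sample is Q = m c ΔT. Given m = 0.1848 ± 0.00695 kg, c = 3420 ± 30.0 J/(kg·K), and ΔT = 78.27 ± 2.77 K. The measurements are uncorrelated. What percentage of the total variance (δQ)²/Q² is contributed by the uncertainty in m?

(δQ/Q)² = (1·δm/m)² + (1·δc/c)² + (1·δΔT/ΔT)²
  m term: (1×0.0376)² = 0.00141
  c term: (1×0.00877)² = 7.69e-05
  ΔT term: (1×0.0354)² = 0.00125
Total = 0.00274. Share from m = 0.00141/0.00274 = 0.515.

51.5%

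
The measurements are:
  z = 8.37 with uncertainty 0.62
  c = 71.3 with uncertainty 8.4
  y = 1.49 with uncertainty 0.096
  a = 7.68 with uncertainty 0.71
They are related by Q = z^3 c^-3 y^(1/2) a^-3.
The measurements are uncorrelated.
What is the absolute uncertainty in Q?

Each factor contributes (exponent × relative error)² to (δQ/Q)²:
  (3·δz/z)² = (3×0.0741)² = 0.0494;  (-3·δc/c)² = (-3×0.118)² = 0.125;  (½·δy/y)² = (0.5×0.0644)² = 0.00104;  (-3·δa/a)² = (-3×0.0924)² = 0.0769
δQ/Q = √(0.252) = 0.502
Q = 4.36e-06, so δQ = 0.502 × 4.36e-06 = 2.19e-06.

2.19e-06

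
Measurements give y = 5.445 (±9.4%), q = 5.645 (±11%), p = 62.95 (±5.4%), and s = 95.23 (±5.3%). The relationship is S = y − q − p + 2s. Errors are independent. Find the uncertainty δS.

For a sum/difference, combine absolute errors in quadrature:
  (δy)² = 0.262;  (δq)² = 0.386;  (δp)² = 11.6;  (2·δs)² = 102
δS = √(114) = 10.7

10.7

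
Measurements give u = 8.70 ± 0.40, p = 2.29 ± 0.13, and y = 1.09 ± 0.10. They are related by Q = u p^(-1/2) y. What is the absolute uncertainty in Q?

0.667

For a monomial Q ∝ u, p^(-1/2), y, fractional errors add in quadrature:
  (1·δu/u)² = (1×0.0460)² = 0.00211;  (−½·δp/p)² = (-0.5×0.0568)² = 0.000806;  (1·δy/y)² = (1×0.0917)² = 0.00842
δQ/Q = √(0.0113) = 0.106
Q = 6.27, so δQ = 0.106 × 6.27 = 0.667.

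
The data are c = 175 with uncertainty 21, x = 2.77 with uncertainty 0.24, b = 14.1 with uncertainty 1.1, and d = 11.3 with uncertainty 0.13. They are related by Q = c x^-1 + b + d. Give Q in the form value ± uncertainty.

Let p = c·x^-1 = 63.2. δp/p = √((1·δc/c)² + (-1·δx/x)²) = √(0.0144 + 0.00751) = 0.148, so δp = 9.35.
Q = p + b + d: δQ = √(δp² + δb² + δd²) = √(87.4 + 1.21 + 0.0169) = 9.42
Q = 88.6.

88.6 ± 9.42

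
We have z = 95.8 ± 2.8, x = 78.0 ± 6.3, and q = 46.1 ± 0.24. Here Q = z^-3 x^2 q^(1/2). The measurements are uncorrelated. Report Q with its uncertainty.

For a monomial Q ∝ z^-3, x^2, q^(1/2), fractional errors add in quadrature:
  (-3·δz/z)² = (-3×0.0292)² = 0.00769;  (2·δx/x)² = (2×0.0808)² = 0.0261;  (½·δq/q)² = (0.5×0.00521)² = 6.78e-06
δQ/Q = √(0.0338) = 0.184
Q = 0.0470, so δQ = 0.184 × 0.0470 = 0.00864.

0.0470 ± 0.00864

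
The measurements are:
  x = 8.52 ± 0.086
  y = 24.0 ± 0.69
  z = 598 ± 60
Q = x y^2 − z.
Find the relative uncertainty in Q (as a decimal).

0.0679

Let p = x·y^2 = 4910. δp/p = √((1·δx/x)² + (2·δy/y)²) = √(0.000102 + 0.00331) = 0.0584, so δp = 286.
Q = p − z: δQ = √(δp² + δz²) = √(82100 + 3600) = 293
Q = 4310, so δQ/Q = 293/4310 = 0.0679.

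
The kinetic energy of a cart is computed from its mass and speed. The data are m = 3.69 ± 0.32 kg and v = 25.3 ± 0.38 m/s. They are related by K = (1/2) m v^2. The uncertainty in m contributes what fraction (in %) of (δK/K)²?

(δK/K)² = (1·δm/m)² + (2·δv/v)²
  m term: (1×0.0867)² = 0.00752
  v term: (2×0.0150)² = 0.000902
Total = 0.00842. Share from m = 0.00752/0.00842 = 0.893.

89.3%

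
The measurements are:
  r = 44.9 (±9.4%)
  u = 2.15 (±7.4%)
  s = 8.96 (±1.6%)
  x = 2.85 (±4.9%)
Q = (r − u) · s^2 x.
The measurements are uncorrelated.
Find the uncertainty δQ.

1120

Let w = r − u = 42.8. δw = √(δr² + δu²) = √(17.8 + 0.0253) = 4.22, so δw/w = 0.0988.
Q is then a monomial in w, s, x:
δQ/Q = √((δw/w)² + (2·δs/s)² + (1·δx/x)²) = √(0.00976 + 0.00102 + 0.00240) = 0.115
Q = 9780, so δQ = 0.115 × 9780 = 1120.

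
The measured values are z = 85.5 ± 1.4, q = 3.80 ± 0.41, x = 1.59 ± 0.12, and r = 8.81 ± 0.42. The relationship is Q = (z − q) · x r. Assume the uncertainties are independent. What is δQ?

Let u = z − q = 81.7. δu = √(δz² + δq²) = √(1.96 + 0.168) = 1.46, so δu/u = 0.0179.
Q is then a monomial in u, x, r:
δQ/Q = √((δu/u)² + (1·δx/x)² + (1·δr/r)²) = √(0.000319 + 0.00570 + 0.00227) = 0.0910
Q = 1140, so δQ = 0.0910 × 1140 = 104.

104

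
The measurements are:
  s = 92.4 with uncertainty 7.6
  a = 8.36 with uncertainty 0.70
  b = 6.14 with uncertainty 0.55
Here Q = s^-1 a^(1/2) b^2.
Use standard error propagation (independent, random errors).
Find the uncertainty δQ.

Each factor contributes (exponent × relative error)² to (δQ/Q)²:
  (-1·δs/s)² = (-1×0.0823)² = 0.00677;  (½·δa/a)² = (0.5×0.0837)² = 0.00175;  (2·δb/b)² = (2×0.0896)² = 0.0321
δQ/Q = √(0.0406) = 0.202
Q = 1.18, so δQ = 0.202 × 1.18 = 0.238.

0.238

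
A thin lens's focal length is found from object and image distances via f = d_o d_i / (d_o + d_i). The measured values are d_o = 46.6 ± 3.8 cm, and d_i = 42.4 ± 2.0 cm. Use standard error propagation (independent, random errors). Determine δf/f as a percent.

∂f/∂d_o = (d_i/(d_o+d_i))² = 0.227;  ∂f/∂d_i = (d_o/(d_o+d_i))² = 0.274
δf = √((∂f/∂d_o · δd_o)² + (∂f/∂d_i · δd_i)²) = √(0.744 + 0.301) = 1.02 cm
f = 22.2 cm, so δf/f = 1.02/22.2 = 0.0460.

4.60%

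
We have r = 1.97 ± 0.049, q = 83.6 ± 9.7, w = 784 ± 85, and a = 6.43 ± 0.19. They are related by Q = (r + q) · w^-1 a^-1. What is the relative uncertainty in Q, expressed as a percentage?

16.0%

Let u = r + q = 85.6. δu = √(δr² + δq²) = √(0.00240 + 94.1) = 9.70, so δu/u = 0.113.
Q is then a monomial in u, w, a:
δQ/Q = √((δu/u)² + (-1·δw/w)² + (-1·δa/a)²) = √(0.0129 + 0.0118 + 0.000873) = 0.160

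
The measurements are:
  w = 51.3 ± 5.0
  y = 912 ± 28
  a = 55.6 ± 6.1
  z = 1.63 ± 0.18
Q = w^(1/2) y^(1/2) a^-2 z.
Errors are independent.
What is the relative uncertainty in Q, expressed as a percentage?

25.1%

Products/powers → add relative errors in quadrature, weighted by exponent:
  (½·δw/w)² = (0.5×0.0975)² = 0.00237;  (½·δy/y)² = (0.5×0.0307)² = 0.000236;  (-2·δa/a)² = (-2×0.110)² = 0.0481;  (1·δz/z)² = (1×0.110)² = 0.0122
δQ/Q = √(0.0630) = 0.251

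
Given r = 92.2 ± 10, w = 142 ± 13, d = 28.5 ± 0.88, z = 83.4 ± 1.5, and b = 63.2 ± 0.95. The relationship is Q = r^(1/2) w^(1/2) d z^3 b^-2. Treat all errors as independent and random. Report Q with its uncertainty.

(4.74 ± 0.469) × 10^5

Q is a product of powers, so relative uncertainties combine in quadrature:
  (½·δr/r)² = (0.5×0.108)² = 0.00294;  (½·δw/w)² = (0.5×0.0915)² = 0.00210;  (1·δd/d)² = (1×0.0309)² = 0.000953;  (3·δz/z)² = (3×0.0180)² = 0.00291;  (-2·δb/b)² = (-2×0.0150)² = 0.000904
δQ/Q = √(0.00980) = 0.0990
Q = 4.74e+05, so δQ = 0.0990 × 4.74e+05 = 46900.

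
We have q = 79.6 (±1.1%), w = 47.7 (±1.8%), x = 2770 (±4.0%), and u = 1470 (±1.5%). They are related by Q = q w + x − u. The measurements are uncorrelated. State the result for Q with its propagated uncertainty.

Let p = q·w = 3800. δp/p = √((1·δq/q)² + (1·δw/w)²) = √(0.000121 + 0.000324) = 0.0211, so δp = 80.1.
Q = p + x − u: δQ = √(δp² + δx² + δu²) = √(6420 + 12300 + 486) = 138
Q = 5100.

5100 ± 138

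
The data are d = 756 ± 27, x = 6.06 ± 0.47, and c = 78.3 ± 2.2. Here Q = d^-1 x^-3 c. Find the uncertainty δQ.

Relative error in a monomial: (δQ/Q)² = Σ (nᵢ · δxᵢ/xᵢ)².
  (-1·δd/d)² = (-1×0.0357)² = 0.00128;  (-3·δx/x)² = (-3×0.0776)² = 0.0541;  (1·δc/c)² = (1×0.0281)² = 0.000789
δQ/Q = √(0.0562) = 0.237
Q = 0.000465, so δQ = 0.237 × 0.000465 = 0.000110.

0.000110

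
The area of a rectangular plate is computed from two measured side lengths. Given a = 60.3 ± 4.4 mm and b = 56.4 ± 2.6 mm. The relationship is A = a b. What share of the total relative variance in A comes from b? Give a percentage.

28.5%

(δA/A)² = (1·δa/a)² + (1·δb/b)²
  a term: (1×0.0730)² = 0.00532
  b term: (1×0.0461)² = 0.00213
Total = 0.00745. Share from b = 0.00213/0.00745 = 0.285.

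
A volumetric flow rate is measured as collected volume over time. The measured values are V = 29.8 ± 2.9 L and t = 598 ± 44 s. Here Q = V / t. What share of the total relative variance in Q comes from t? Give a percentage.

(δQ/Q)² = (1·δV/V)² + (-1·δt/t)²
  V term: (1×0.0973)² = 0.00947
  t term: (-1×0.0736)² = 0.00541
Total = 0.0149. Share from t = 0.00541/0.0149 = 0.364.

36.4%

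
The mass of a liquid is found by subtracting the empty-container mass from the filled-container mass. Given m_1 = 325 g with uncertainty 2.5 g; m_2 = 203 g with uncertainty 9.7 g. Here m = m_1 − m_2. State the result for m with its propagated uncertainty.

Sums and differences: (δm)² = Σ (cᵢ δxᵢ)².
  (δm_1)² = 6.25;  (δm_2)² = 94.1
δm = √(100) = 10.0 g
m = 122 g.

122 ± 10.0 g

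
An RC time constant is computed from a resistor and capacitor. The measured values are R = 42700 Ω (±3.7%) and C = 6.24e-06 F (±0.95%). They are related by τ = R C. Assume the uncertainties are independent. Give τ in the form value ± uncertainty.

τ is a product of powers, so relative uncertainties combine in quadrature:
  (1·δR/R)² = (1×0.0370)² = 0.00137;  (1·δC/C)² = (1×0.00950)² = 9.02e-05
δτ/τ = √(0.00146) = 0.0382
τ = 0.266 s, so δτ = 0.0382 × 0.266 = 0.0102 s.

0.266 ± 0.0102 s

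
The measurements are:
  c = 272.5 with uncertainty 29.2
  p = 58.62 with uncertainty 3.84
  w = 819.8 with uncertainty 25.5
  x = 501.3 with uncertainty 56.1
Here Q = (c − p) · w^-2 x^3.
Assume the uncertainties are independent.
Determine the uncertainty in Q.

14800

Let u = c − p = 213.9. δu = √(δc² + δp²) = √(853 + 14.7) = 29.5, so δu/u = 0.138.
Q is then a monomial in u, w, x:
δQ/Q = √((δu/u)² + (-2·δw/w)² + (3·δx/x)²) = √(0.0190 + 0.00387 + 0.113) = 0.368
Q = 40090, so δQ = 0.368 × 40090 = 14800.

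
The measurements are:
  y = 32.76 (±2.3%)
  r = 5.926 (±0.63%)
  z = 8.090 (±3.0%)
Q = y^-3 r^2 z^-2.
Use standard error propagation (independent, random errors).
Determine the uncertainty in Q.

1.41e-06

Products/powers → add relative errors in quadrature, weighted by exponent:
  (-3·δy/y)² = (-3×0.0230)² = 0.00476;  (2·δr/r)² = (2×0.00630)² = 0.000159;  (-2·δz/z)² = (-2×0.0300)² = 0.00360
δQ/Q = √(0.00852) = 0.0923
Q = 1.526e-05, so δQ = 0.0923 × 1.526e-05 = 1.41e-06.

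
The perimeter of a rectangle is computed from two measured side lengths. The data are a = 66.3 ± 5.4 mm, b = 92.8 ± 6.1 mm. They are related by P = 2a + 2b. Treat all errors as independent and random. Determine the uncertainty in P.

16.3 mm

Absolute uncertainties add in quadrature for a linear combination:
  (2·δa)² = 117;  (2·δb)² = 149
δP = √(265) = 16.3 mm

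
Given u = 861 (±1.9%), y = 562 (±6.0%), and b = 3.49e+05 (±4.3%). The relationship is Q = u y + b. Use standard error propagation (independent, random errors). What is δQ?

34000

Let p = u·y = 4.84e+05. δp/p = √((1·δu/u)² + (1·δy/y)²) = √(0.000361 + 0.00360) = 0.0629, so δp = 30500.
Q = p + b: δQ = √(δp² + δb²) = √(9.27e+08 + 2.25e+08) = 34000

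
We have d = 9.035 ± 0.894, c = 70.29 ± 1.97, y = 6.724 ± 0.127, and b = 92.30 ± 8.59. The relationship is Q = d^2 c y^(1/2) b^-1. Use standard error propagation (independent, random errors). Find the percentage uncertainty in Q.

Q is a product of powers, so relative uncertainties combine in quadrature:
  (2·δd/d)² = (2×0.0989)² = 0.0392;  (1·δc/c)² = (1×0.0280)² = 0.000785;  (½·δy/y)² = (0.5×0.0189)² = 8.92e-05;  (-1·δb/b)² = (-1×0.0931)² = 0.00866
δQ/Q = √(0.0487) = 0.221

22.1%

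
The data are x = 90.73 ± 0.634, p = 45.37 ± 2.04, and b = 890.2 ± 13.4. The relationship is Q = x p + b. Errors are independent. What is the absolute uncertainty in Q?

Let w = x·p = 4116. δw/w = √((1·δx/x)² + (1·δp/p)²) = √(4.88e-05 + 0.00202) = 0.0455, so δw = 187.
Q = w + b: δQ = √(δw² + δb²) = √(35100 + 180) = 188

188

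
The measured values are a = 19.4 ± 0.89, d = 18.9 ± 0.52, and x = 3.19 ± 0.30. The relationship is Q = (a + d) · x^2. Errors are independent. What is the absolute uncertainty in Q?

74.1

Let u = a + d = 38.3. δu = √(δa² + δd²) = √(0.792 + 0.270) = 1.03, so δu/u = 0.0269.
Q is then a monomial in u, x:
δQ/Q = √((δu/u)² + (2·δx/x)²) = √(0.000724 + 0.0354) = 0.190
Q = 390, so δQ = 0.190 × 390 = 74.1.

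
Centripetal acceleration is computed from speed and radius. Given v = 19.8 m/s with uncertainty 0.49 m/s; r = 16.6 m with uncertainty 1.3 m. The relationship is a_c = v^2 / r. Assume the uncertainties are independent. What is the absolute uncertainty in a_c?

2.19 m/s^2

Products/powers → add relative errors in quadrature, weighted by exponent:
  (2·δv/v)² = (2×0.0247)² = 0.00245;  (-1·δr/r)² = (-1×0.0783)² = 0.00613
δa_c/a_c = √(0.00858) = 0.0926
a_c = 23.6 m/s^2, so δa_c = 0.0926 × 23.6 = 2.19 m/s^2.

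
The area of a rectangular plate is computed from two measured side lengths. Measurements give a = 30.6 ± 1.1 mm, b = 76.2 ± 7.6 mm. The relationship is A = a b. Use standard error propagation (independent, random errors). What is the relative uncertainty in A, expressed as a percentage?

10.6%

Each factor contributes (exponent × relative error)² to (δA/A)²:
  (1·δa/a)² = (1×0.0359)² = 0.00129;  (1·δb/b)² = (1×0.0997)² = 0.00995
δA/A = √(0.0112) = 0.106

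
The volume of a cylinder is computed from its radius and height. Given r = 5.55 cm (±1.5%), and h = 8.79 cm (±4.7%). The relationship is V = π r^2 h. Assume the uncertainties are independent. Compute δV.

Relative error in a monomial: (δV/V)² = Σ (nᵢ · δxᵢ/xᵢ)².
  (2·δr/r)² = (2×0.0150)² = 0.000900;  (1·δh/h)² = (1×0.0470)² = 0.00221
δV/V = √(0.00311) = 0.0558
V = 851 cm^3, so δV = 0.0558 × 851 = 47.4 cm^3.

47.4 cm^3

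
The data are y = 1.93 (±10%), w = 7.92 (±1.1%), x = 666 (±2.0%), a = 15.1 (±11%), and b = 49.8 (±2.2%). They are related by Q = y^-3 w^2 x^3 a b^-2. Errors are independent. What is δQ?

5.16e+06

For a monomial Q ∝ y^-3, w^2, x^3, a, b^-2, fractional errors add in quadrature:
  (-3·δy/y)² = (-3×0.100)² = 0.0900;  (2·δw/w)² = (2×0.0110)² = 0.000484;  (3·δx/x)² = (3×0.0200)² = 0.00360;  (1·δa/a)² = (1×0.110)² = 0.0121;  (-2·δb/b)² = (-2×0.0220)² = 0.00194
δQ/Q = √(0.108) = 0.329
Q = 1.57e+07, so δQ = 0.329 × 1.57e+07 = 5.16e+06.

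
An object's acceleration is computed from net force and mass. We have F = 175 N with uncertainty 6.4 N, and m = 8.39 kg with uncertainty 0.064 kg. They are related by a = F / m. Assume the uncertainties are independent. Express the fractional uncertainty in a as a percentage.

a is a product of powers, so relative uncertainties combine in quadrature:
  (1·δF/F)² = (1×0.0366)² = 0.00134;  (-1·δm/m)² = (-1×0.00763)² = 5.82e-05
δa/a = √(0.00140) = 0.0374

3.74%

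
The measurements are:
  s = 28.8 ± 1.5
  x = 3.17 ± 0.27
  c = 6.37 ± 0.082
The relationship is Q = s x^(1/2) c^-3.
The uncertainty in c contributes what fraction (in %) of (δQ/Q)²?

24.8%

(δQ/Q)² = (1·δs/s)² + (½·δx/x)² + (-3·δc/c)²
  s term: (1×0.0521)² = 0.00271
  x term: (0.5×0.0852)² = 0.00181
  c term: (-3×0.0129)² = 0.00149
Total = 0.00602. Share from c = 0.00149/0.00602 = 0.248.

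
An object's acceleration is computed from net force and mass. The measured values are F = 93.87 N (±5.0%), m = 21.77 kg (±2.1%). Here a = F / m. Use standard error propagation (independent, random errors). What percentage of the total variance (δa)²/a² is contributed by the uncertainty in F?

(δa/a)² = (1·δF/F)² + (-1·δm/m)²
  F term: (1×0.0500)² = 0.00250
  m term: (-1×0.0210)² = 0.000441
Total = 0.00294. Share from F = 0.00250/0.00294 = 0.850.

85.0%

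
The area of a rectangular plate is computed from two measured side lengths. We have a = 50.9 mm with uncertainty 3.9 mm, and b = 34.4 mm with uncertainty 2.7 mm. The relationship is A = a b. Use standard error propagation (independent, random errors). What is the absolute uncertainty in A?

192 mm^2

Each factor contributes (exponent × relative error)² to (δA/A)²:
  (1·δa/a)² = (1×0.0766)² = 0.00587;  (1·δb/b)² = (1×0.0785)² = 0.00616
δA/A = √(0.0120) = 0.110
A = 1750 mm^2, so δA = 0.110 × 1750 = 192 mm^2.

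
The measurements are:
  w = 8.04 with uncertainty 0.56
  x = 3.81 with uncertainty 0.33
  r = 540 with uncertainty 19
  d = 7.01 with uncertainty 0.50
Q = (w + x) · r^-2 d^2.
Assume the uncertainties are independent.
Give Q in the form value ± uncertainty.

0.00200 ± 0.000336

Let u = w + x = 11.8. δu = √(δw² + δx²) = √(0.314 + 0.109) = 0.650, so δu/u = 0.0549.
Q is then a monomial in u, r, d:
δQ/Q = √((δu/u)² + (-2·δr/r)² + (2·δd/d)²) = √(0.00301 + 0.00495 + 0.0203) = 0.168
Q = 0.00200, so δQ = 0.168 × 0.00200 = 0.000336.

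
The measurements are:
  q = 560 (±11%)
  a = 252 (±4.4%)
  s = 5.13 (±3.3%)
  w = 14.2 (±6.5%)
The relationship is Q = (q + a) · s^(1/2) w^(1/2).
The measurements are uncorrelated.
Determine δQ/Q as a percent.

Let u = q + a = 812. δu = √(δq² + δa²) = √(3790 + 123) = 62.6, so δu/u = 0.0771.
Q is then a monomial in u, s, w:
δQ/Q = √((δu/u)² + (½·δs/s)² + (½·δw/w)²) = √(0.00594 + 0.000272 + 0.00106) = 0.0853

8.53%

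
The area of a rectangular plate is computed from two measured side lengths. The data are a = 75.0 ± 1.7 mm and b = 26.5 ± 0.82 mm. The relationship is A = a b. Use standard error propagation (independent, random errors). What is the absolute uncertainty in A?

Each factor contributes (exponent × relative error)² to (δA/A)²:
  (1·δa/a)² = (1×0.0227)² = 0.000514;  (1·δb/b)² = (1×0.0309)² = 0.000957
δA/A = √(0.00147) = 0.0384
A = 1990 mm^2, so δA = 0.0384 × 1990 = 76.2 mm^2.

76.2 mm^2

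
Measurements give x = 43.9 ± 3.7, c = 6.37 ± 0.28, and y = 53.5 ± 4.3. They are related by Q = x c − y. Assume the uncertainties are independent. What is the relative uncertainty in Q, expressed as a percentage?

11.9%

Let p = x·c = 280. δp/p = √((1·δx/x)² + (1·δc/c)²) = √(0.00710 + 0.00193) = 0.0951, so δp = 26.6.
Q = p − y: δQ = √(δp² + δy²) = √(707 + 18.5) = 26.9
Q = 226, so δQ/Q = 26.9/226 = 0.119.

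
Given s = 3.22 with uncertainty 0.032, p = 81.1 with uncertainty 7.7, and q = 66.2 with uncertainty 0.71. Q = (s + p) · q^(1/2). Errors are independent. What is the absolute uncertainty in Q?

Let u = s + p = 84.3. δu = √(δs² + δp²) = √(0.00102 + 59.3) = 7.70, so δu/u = 0.0913.
Q is then a monomial in u, q:
δQ/Q = √((δu/u)² + (½·δq/q)²) = √(0.00834 + 2.88e-05) = 0.0915
Q = 686, so δQ = 0.0915 × 686 = 62.8.

62.8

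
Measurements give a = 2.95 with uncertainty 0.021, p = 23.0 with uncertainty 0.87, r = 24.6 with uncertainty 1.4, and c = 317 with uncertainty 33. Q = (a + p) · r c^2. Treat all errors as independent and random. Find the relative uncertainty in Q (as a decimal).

Let u = a + p = 25.9. δu = √(δa² + δp²) = √(0.000441 + 0.757) = 0.870, so δu/u = 0.0335.
Q is then a monomial in u, r, c:
δQ/Q = √((δu/u)² + (1·δr/r)² + (2·δc/c)²) = √(0.00112 + 0.00324 + 0.0433) = 0.218

0.218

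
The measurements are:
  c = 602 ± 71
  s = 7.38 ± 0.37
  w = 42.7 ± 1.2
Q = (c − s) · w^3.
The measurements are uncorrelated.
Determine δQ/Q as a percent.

Let u = c − s = 595. δu = √(δc² + δs²) = √(5040 + 0.137) = 71.0, so δu/u = 0.119.
Q is then a monomial in u, w:
δQ/Q = √((δu/u)² + (3·δw/w)²) = √(0.0143 + 0.00711) = 0.146

14.6%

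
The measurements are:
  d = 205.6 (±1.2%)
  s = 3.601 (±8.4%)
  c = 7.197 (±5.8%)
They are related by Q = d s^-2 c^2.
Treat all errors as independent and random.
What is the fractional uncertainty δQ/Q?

Products/powers → add relative errors in quadrature, weighted by exponent:
  (1·δd/d)² = (1×0.0120)² = 0.000144;  (-2·δs/s)² = (-2×0.0840)² = 0.0282;  (2·δc/c)² = (2×0.0580)² = 0.0135
δQ/Q = √(0.0418) = 0.205

0.205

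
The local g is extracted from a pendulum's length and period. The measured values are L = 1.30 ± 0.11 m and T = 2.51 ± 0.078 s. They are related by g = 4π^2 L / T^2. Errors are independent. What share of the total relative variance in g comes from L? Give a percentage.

(δg/g)² = (1·δL/L)² + (-2·δT/T)²
  L term: (1×0.0846)² = 0.00716
  T term: (-2×0.0311)² = 0.00386
Total = 0.0110. Share from L = 0.00716/0.0110 = 0.650.

65.0%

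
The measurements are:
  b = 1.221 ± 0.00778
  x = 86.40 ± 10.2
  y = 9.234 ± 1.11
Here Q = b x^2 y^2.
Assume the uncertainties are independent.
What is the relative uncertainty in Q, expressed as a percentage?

33.7%

Relative error in a monomial: (δQ/Q)² = Σ (nᵢ · δxᵢ/xᵢ)².
  (1·δb/b)² = (1×0.00637)² = 4.06e-05;  (2·δx/x)² = (2×0.118)² = 0.0557;  (2·δy/y)² = (2×0.120)² = 0.0578
δQ/Q = √(0.114) = 0.337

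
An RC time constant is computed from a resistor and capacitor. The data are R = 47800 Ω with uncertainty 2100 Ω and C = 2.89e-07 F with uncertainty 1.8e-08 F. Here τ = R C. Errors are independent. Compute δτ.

Relative error in a monomial: (δτ/τ)² = Σ (nᵢ · δxᵢ/xᵢ)².
  (1·δR/R)² = (1×0.0439)² = 0.00193;  (1·δC/C)² = (1×0.0623)² = 0.00388
δτ/τ = √(0.00581) = 0.0762
τ = 0.0138 s, so δτ = 0.0762 × 0.0138 = 0.00105 s.

0.00105 s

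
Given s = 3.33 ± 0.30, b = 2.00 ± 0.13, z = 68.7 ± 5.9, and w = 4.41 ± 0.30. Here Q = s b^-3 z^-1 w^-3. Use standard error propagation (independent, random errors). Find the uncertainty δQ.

2.18e-05

Relative error in a monomial: (δQ/Q)² = Σ (nᵢ · δxᵢ/xᵢ)².
  (1·δs/s)² = (1×0.0901)² = 0.00812;  (-3·δb/b)² = (-3×0.0650)² = 0.0380;  (-1·δz/z)² = (-1×0.0859)² = 0.00738;  (-3·δw/w)² = (-3×0.0680)² = 0.0416
δQ/Q = √(0.0952) = 0.308
Q = 7.06e-05, so δQ = 0.308 × 7.06e-05 = 2.18e-05.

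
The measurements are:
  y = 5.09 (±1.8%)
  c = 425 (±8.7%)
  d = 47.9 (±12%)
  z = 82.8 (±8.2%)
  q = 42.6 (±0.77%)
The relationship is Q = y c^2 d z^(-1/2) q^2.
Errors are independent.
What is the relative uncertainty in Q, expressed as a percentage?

21.7%

Products/powers → add relative errors in quadrature, weighted by exponent:
  (1·δy/y)² = (1×0.0180)² = 0.000324;  (2·δc/c)² = (2×0.0870)² = 0.0303;  (1·δd/d)² = (1×0.120)² = 0.0144;  (−½·δz/z)² = (-0.5×0.0820)² = 0.00168;  (2·δq/q)² = (2×0.00770)² = 0.000237
δQ/Q = √(0.0469) = 0.217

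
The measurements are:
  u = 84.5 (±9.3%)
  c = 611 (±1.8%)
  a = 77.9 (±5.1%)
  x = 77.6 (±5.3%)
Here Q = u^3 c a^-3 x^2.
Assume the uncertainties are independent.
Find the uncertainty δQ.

Relative error in a monomial: (δQ/Q)² = Σ (nᵢ · δxᵢ/xᵢ)².
  (3·δu/u)² = (3×0.0930)² = 0.0778;  (1·δc/c)² = (1×0.0180)² = 0.000324;  (-3·δa/a)² = (-3×0.0510)² = 0.0234;  (2·δx/x)² = (2×0.0530)² = 0.0112
δQ/Q = √(0.113) = 0.336
Q = 4.7e+06, so δQ = 0.336 × 4.7e+06 = 1.58e+06.

1.58e+06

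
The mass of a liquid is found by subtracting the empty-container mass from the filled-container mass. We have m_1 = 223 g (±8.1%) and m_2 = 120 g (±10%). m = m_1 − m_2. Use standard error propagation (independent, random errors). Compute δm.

21.7 g

For a sum/difference, combine absolute errors in quadrature:
  (δm_1)² = 326;  (δm_2)² = 144
δm = √(470) = 21.7 g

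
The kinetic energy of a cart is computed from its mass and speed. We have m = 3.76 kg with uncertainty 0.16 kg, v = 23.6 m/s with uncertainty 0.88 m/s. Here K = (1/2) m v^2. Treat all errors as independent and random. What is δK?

89.9 J

K is a product of powers, so relative uncertainties combine in quadrature:
  (1·δm/m)² = (1×0.0426)² = 0.00181;  (2·δv/v)² = (2×0.0373)² = 0.00556
δK/K = √(0.00737) = 0.0859
K = 1050 J, so δK = 0.0859 × 1050 = 89.9 J.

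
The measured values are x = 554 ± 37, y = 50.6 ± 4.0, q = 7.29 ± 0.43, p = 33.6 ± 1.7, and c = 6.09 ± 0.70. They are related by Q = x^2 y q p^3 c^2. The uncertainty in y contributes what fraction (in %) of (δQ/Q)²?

6.04%

(δQ/Q)² = (2·δx/x)² + (1·δy/y)² + (1·δq/q)² + (3·δp/p)² + (2·δc/c)²
  x term: (2×0.0668)² = 0.0178
  y term: (1×0.0791)² = 0.00625
  q term: (1×0.0590)² = 0.00348
  p term: (3×0.0506)² = 0.0230
  c term: (2×0.115)² = 0.0528
Total = 0.103. Share from y = 0.00625/0.103 = 0.0604.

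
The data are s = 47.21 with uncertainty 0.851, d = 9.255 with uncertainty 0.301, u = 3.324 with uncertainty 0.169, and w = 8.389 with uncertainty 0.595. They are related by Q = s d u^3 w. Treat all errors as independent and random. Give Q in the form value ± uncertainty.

134600 ± 23200

Products/powers → add relative errors in quadrature, weighted by exponent:
  (1·δs/s)² = (1×0.0180)² = 0.000325;  (1·δd/d)² = (1×0.0325)² = 0.00106;  (3·δu/u)² = (3×0.0508)² = 0.0233;  (1·δw/w)² = (1×0.0709)² = 0.00503
δQ/Q = √(0.0297) = 0.172
Q = 134600, so δQ = 0.172 × 134600 = 23200.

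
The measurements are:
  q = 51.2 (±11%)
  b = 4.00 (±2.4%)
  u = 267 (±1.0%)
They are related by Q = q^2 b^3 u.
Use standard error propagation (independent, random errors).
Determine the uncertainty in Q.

Products/powers → add relative errors in quadrature, weighted by exponent:
  (2·δq/q)² = (2×0.110)² = 0.0484;  (3·δb/b)² = (3×0.0240)² = 0.00518;  (1·δu/u)² = (1×0.0100)² = 0.000100
δQ/Q = √(0.0537) = 0.232
Q = 4.48e+07, so δQ = 0.232 × 4.48e+07 = 1.04e+07.

1.04e+07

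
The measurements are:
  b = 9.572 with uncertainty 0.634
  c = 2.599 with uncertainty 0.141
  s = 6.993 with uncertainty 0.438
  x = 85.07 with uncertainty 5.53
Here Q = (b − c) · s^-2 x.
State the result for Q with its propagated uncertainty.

Let u = b − c = 6.973. δu = √(δb² + δc²) = √(0.402 + 0.0199) = 0.649, so δu/u = 0.0931.
Q is then a monomial in u, s, x:
δQ/Q = √((δu/u)² + (-2·δs/s)² + (1·δx/x)²) = √(0.00868 + 0.0157 + 0.00423) = 0.169
Q = 12.13, so δQ = 0.169 × 12.13 = 2.05.

12.13 ± 2.05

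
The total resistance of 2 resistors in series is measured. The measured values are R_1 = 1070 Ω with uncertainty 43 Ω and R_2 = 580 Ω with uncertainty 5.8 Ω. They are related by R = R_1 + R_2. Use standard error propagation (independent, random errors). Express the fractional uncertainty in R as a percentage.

For a sum/difference, combine absolute errors in quadrature:
  (δR_1)² = 1850;  (δR_2)² = 33.6
δR = √(1880) = 43.4 Ω
R = 1650 Ω, so δR/R = 43.4/1650 = 0.0263.

2.63%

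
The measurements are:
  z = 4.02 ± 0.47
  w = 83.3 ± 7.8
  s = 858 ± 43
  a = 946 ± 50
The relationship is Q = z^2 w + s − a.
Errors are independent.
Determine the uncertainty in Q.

Let p = z^2·w = 1350. δp/p = √((2·δz/z)² + (1·δw/w)²) = √(0.0547 + 0.00877) = 0.252, so δp = 339.
Q = p + s − a: δQ = √(δp² + δs² + δa²) = √(1.15e+05 + 1850 + 2500) = 345

345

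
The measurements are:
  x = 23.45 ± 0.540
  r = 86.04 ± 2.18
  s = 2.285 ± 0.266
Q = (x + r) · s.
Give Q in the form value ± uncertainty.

250.2 ± 29.6

Let u = x + r = 109.5. δu = √(δx² + δr²) = √(0.292 + 4.75) = 2.25, so δu/u = 0.0205.
Q is then a monomial in u, s:
δQ/Q = √((δu/u)² + (1·δs/s)²) = √(0.000421 + 0.0136) = 0.118
Q = 250.2, so δQ = 0.118 × 250.2 = 29.6.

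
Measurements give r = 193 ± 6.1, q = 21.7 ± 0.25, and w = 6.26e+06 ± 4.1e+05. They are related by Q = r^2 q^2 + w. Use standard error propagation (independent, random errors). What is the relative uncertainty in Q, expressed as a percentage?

Let p = r^2·q^2 = 1.75e+07. δp/p = √((2·δr/r)² + (2·δq/q)²) = √(0.00400 + 0.000531) = 0.0673, so δp = 1.18e+06.
Q = p + w: δQ = √(δp² + δw²) = √(1.39e+12 + 1.68e+11) = 1.25e+06
Q = 2.38e+07, so δQ/Q = 1.25e+06/2.38e+07 = 0.0525.

5.25%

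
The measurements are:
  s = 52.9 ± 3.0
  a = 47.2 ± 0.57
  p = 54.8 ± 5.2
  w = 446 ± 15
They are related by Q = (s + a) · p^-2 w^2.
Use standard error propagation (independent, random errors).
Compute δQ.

Let u = s + a = 100. δu = √(δs² + δa²) = √(9.00 + 0.325) = 3.05, so δu/u = 0.0305.
Q is then a monomial in u, p, w:
δQ/Q = √((δu/u)² + (-2·δp/p)² + (2·δw/w)²) = √(0.000931 + 0.0360 + 0.00452) = 0.204
Q = 6630, so δQ = 0.204 × 6630 = 1350.

1350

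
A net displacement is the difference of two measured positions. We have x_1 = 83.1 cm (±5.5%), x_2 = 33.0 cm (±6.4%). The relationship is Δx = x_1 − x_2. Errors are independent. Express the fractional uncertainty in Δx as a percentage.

10.0%

Sums and differences: (δΔx)² = Σ (cᵢ δxᵢ)².
  (δx_1)² = 20.9;  (δx_2)² = 4.46
δΔx = √(25.4) = 5.03 cm
Δx = 50.1 cm, so δΔx/Δx = 5.03/50.1 = 0.100.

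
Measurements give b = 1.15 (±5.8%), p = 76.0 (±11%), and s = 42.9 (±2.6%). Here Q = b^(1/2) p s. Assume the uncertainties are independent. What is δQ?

408

Q is a product of powers, so relative uncertainties combine in quadrature:
  (½·δb/b)² = (0.5×0.0580)² = 0.000841;  (1·δp/p)² = (1×0.110)² = 0.0121;  (1·δs/s)² = (1×0.0260)² = 0.000676
δQ/Q = √(0.0136) = 0.117
Q = 3500, so δQ = 0.117 × 3500 = 408.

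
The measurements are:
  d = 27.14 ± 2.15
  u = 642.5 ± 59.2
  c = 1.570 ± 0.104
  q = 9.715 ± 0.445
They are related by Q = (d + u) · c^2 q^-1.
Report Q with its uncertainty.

Let w = d + u = 669.6. δw = √(δd² + δu²) = √(4.62 + 3500) = 59.2, so δw/w = 0.0885.
Q is then a monomial in w, c, q:
δQ/Q = √((δw/w)² + (2·δc/c)² + (-1·δq/q)²) = √(0.00783 + 0.0176 + 0.00210) = 0.166
Q = 169.9, so δQ = 0.166 × 169.9 = 28.2.

169.9 ± 28.2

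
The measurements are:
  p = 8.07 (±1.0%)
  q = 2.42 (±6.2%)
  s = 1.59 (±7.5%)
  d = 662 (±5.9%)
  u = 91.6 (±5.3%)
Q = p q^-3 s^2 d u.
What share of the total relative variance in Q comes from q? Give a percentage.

(δQ/Q)² = (1·δp/p)² + (-3·δq/q)² + (2·δs/s)² + (1·δd/d)² + (1·δu/u)²
  p term: (1×0.0100)² = 0.000100
  q term: (-3×0.0620)² = 0.0346
  s term: (2×0.0750)² = 0.0225
  d term: (1×0.0590)² = 0.00348
  u term: (1×0.0530)² = 0.00281
Total = 0.0635. Share from q = 0.0346/0.0635 = 0.545.

54.5%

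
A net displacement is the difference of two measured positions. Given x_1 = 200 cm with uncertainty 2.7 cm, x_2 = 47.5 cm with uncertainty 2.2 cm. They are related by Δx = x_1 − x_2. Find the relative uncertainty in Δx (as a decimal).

For a sum/difference, combine absolute errors in quadrature:
  (δx_1)² = 7.29;  (δx_2)² = 4.84
δΔx = √(12.1) = 3.48 cm
Δx = 152 cm, so δΔx/Δx = 3.48/152 = 0.0228.

0.0228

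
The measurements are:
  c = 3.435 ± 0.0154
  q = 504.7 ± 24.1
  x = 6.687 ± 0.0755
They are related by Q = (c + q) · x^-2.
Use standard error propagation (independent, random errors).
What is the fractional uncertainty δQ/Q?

Let u = c + q = 508.1. δu = √(δc² + δq²) = √(0.000237 + 581) = 24.1, so δu/u = 0.0474.
Q is then a monomial in u, x:
δQ/Q = √((δu/u)² + (-2·δx/x)²) = √(0.00225 + 0.000510) = 0.0525

0.0525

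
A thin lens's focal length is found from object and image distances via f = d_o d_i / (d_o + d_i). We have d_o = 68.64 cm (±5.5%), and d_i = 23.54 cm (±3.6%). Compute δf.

0.530 cm

∂f/∂d_o = (d_i/(d_o+d_i))² = 0.0652;  ∂f/∂d_i = (d_o/(d_o+d_i))² = 0.554
δf = √((∂f/∂d_o · δd_o)² + (∂f/∂d_i · δd_i)²) = √(0.0606 + 0.221) = 0.530 cm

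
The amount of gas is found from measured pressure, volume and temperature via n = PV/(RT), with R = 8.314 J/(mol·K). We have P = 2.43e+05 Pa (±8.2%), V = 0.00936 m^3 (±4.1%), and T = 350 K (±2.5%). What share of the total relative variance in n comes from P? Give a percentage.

74.5%

(δn/n)² = (1·δP/P)² + (1·δV/V)² + (-1·δT/T)²
  P term: (1×0.0820)² = 0.00672
  V term: (1×0.0410)² = 0.00168
  T term: (-1×0.0250)² = 0.000625
Total = 0.00903. Share from P = 0.00672/0.00903 = 0.745.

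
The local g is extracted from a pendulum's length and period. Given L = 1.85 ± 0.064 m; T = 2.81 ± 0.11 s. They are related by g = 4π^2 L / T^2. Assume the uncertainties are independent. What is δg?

Relative error in a monomial: (δg/g)² = Σ (nᵢ · δxᵢ/xᵢ)².
  (1·δL/L)² = (1×0.0346)² = 0.00120;  (-2·δT/T)² = (-2×0.0391)² = 0.00613
δg/g = √(0.00733) = 0.0856
g = 9.25 m/s^2, so δg = 0.0856 × 9.25 = 0.792 m/s^2.

0.792 m/s^2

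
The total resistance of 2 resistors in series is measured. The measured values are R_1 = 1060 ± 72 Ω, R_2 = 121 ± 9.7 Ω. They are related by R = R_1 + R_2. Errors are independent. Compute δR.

72.7 Ω

R is a linear combination, so absolute uncertainties add in quadrature:
  (δR_1)² = 5180;  (δR_2)² = 94.1
δR = √(5280) = 72.7 Ω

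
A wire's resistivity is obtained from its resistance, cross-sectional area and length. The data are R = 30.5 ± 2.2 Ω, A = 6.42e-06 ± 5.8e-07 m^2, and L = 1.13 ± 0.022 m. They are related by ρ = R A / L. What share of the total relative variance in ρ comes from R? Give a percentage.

37.9%

(δρ/ρ)² = (1·δR/R)² + (1·δA/A)² + (-1·δL/L)²
  R term: (1×0.0721)² = 0.00520
  A term: (1×0.0903)² = 0.00816
  L term: (-1×0.0195)² = 0.000379
Total = 0.0137. Share from R = 0.00520/0.0137 = 0.379.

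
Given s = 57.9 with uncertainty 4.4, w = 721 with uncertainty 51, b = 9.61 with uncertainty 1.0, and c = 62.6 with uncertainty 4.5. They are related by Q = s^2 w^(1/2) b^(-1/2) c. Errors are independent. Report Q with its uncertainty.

(1.82 ± 0.326) × 10^6

Since Q is a product/quotient, work with relative uncertainties:
  (2·δs/s)² = (2×0.0760)² = 0.0231;  (½·δw/w)² = (0.5×0.0707)² = 0.00125;  (−½·δb/b)² = (-0.5×0.104)² = 0.00271;  (1·δc/c)² = (1×0.0719)² = 0.00517
δQ/Q = √(0.0322) = 0.180
Q = 1.82e+06, so δQ = 0.180 × 1.82e+06 = 3.26e+05.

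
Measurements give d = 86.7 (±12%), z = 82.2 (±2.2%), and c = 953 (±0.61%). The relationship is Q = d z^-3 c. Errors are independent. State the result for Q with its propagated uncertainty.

Since Q is a product/quotient, work with relative uncertainties:
  (1·δd/d)² = (1×0.120)² = 0.0144;  (-3·δz/z)² = (-3×0.0220)² = 0.00436;  (1·δc/c)² = (1×0.00610)² = 3.72e-05
δQ/Q = √(0.0188) = 0.137
Q = 0.149, so δQ = 0.137 × 0.149 = 0.0204.

0.149 ± 0.0204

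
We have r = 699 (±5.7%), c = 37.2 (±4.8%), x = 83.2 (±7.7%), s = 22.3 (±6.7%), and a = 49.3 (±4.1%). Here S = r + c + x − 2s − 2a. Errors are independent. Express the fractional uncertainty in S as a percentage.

6.02%

For a sum/difference, combine absolute errors in quadrature:
  (δr)² = 1590;  (δc)² = 3.19;  (δx)² = 41.0;  (2·δs)² = 8.93;  (2·δa)² = 16.3
δS = √(1660) = 40.7
S = 676, so δS/S = 40.7/676 = 0.0602.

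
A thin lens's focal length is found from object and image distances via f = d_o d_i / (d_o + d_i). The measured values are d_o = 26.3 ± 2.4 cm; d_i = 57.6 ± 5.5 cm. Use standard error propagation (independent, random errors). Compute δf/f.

0.0694

∂f/∂d_o = (d_i/(d_o+d_i))² = 0.471;  ∂f/∂d_i = (d_o/(d_o+d_i))² = 0.0983
δf = √((∂f/∂d_o · δd_o)² + (∂f/∂d_i · δd_i)²) = √(1.28 + 0.292) = 1.25 cm
f = 18.1 cm, so δf/f = 1.25/18.1 = 0.0694.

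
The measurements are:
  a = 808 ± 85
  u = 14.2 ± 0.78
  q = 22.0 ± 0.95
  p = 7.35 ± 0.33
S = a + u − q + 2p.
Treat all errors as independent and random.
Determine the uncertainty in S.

Absolute uncertainties add in quadrature for a linear combination:
  (δa)² = 7220;  (δu)² = 0.608;  (δq)² = 0.902;  (2·δp)² = 0.436
δS = √(7230) = 85.0

85.0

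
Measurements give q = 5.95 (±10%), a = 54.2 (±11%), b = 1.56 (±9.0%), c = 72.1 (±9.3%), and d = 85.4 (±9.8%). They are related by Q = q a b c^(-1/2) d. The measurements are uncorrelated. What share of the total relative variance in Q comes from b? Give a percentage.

(δQ/Q)² = (1·δq/q)² + (1·δa/a)² + (1·δb/b)² + (−½·δc/c)² + (1·δd/d)²
  q term: (1×0.100)² = 0.0100
  a term: (1×0.110)² = 0.0121
  b term: (1×0.0900)² = 0.00810
  c term: (-0.5×0.0930)² = 0.00216
  d term: (1×0.0980)² = 0.00960
Total = 0.0420. Share from b = 0.00810/0.0420 = 0.193.

19.3%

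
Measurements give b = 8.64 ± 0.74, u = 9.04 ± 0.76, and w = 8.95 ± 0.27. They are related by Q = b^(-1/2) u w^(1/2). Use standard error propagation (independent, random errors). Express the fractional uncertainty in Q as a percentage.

Products/powers → add relative errors in quadrature, weighted by exponent:
  (−½·δb/b)² = (-0.5×0.0856)² = 0.00183;  (1·δu/u)² = (1×0.0841)² = 0.00707;  (½·δw/w)² = (0.5×0.0302)² = 0.000228
δQ/Q = √(0.00913) = 0.0955

9.55%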